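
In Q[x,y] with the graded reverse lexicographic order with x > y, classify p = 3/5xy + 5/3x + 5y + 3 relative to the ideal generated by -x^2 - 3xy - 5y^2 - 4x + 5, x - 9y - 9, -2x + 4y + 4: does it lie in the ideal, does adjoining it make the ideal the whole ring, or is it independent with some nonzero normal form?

Adjoining 3/5xy + 5/3x + 5y + 3 makes the ideal the whole ring: the system is inconsistent.

First compute the reduced Gröbner basis of I by Buchberger's algorithm.
f_1 = -x^2 - 3xy - 5y^2 - 4x + 5, LT = x^2.
f_2 = x - 9y - 9, LT = x.
f_3 = -2x + 4y + 4, LT = x.

S(f_1,f_2): lcm = x^2. S = 12xy + 5y^2 + 13x - 5.
  leading term xy: subtract (12y)·f_2 from 12xy + 5y^2 + 13x - 5 → 113y^2 + 13x + 108y - 5
  leading term y^2: no divisor's leading term divides it; move 113y^2 to the remainder.
  leading term x: subtract (13)·f_2 from 13x + 108y - 5 → 225y + 112
  leading term y: no divisor's leading term divides it; move 225y to the remainder.
  leading term 1: no divisor's leading term divides it; move 112 to the remainder.
  remainder 113y^2 + 225y + 112 ≠ 0; add h_4 = 113y^2 + 225y + 112 to the basis.

S(f_1,f_3): lcm = x^2. S = 5xy + 5y^2 + 6x - 5.
  leading term xy: subtract (5y)·f_2 from 5xy + 5y^2 + 6x - 5 → 50y^2 + 6x + 45y - 5
  leading term y^2: subtract (50/113)·h_4 from 50y^2 + 6x + 45y - 5 → 6x - 6165/113y - 6165/113
  leading term x: subtract (6)·f_2 from 6x - 6165/113y - 6165/113 → -63/113y - 63/113
  leading term y: no divisor's leading term divides it; move -63/113y to the remainder.
  leading term 1: no divisor's leading term divides it; move -63/113 to the remainder.
  remainder -63/113y - 63/113 ≠ 0; add h_5 = -63/113y - 63/113 to the basis.

The other S-polynomials (S(f_2,f_3), S(f_1,h_4), S(f_2,h_4), S(f_3,h_4), S(f_1,h_5), S(f_2,h_5), S(f_3,h_5), S(h_4,h_5)) all reduce to 0 modulo the current basis, so we have a Gröbner basis.
Inter-reduce: drop elements whose leading term is divisible by another's, tail-reduce, and make monic.
Reduced Gröbner basis: {x, y + 1}.
Label its elements g_1 = x, g_2 = y + 1.

Reduce p = 3/5xy + 5/3x + 5y + 3 modulo G:
  leading term xy: subtract (3/5y)·g_1 from 3/5xy + 5/3x + 5y + 3 → 5/3x + 5y + 3
  leading term x: subtract (5/3)·g_1 from 5/3x + 5y + 3 → 5y + 3
  leading term y: subtract (5)·g_2 from 5y + 3 → -2
  leading term 1: no divisor's leading term divides it; move -2 to the remainder.
  normal form = -2.
The normal form is nonzero, so p ∉ I. Since p minus its normal form lies in I, I + (p) = I + (r) where r = -2; decide whether this ideal is the whole ring.
Here r = -2 is a nonzero constant, hence a unit: 1 ∈ I + (p), the Gröbner basis of I + (p) is {1}, and the enlarged system has no common solution — adjoining p is inconsistent.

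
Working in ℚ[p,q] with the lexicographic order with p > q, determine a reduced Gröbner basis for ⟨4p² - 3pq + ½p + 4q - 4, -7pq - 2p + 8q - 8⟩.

G = {p - 7/72q² - 13/12q + 85/72, q³ + 80/7q² - 145/7q + 58/7}

f_1 = 4p² - 3pq + ½p + 4q - 4, LT = p².
f_2 = -7pq - 2p + 8q - 8, LT = pq.

S(f_1,f_2): lcm = p²q. S = -2/7p² - ¾pq² + 71/56pq - 8/7p + q² - q.
  reduce S modulo (f_1, f_2):
  remainder -72/49p + 1/7q² + 78/49q - 85/49 ≠ 0; add g_3 = -72/49p + 1/7q² + 78/49q - 85/49 to the basis.

S(f_2,g_3): lcm = pq. S = 2/7p + 7/72q³ + 13/12q² - 1171/504q + 8/7.
  reduce S modulo (f_1, f_2, g_3):
  remainder 7/72q³ + 10/9q² - 145/72q + 29/36 ≠ 0; add g_4 = 7/72q³ + 10/9q² - 145/72q + 29/36 to the basis.

The other S-polynomials (S(f_1,g_3), S(f_1,g_4), S(f_2,g_4), S(g_3,g_4)) all reduce to 0 modulo the current basis, so we have a Gröbner basis.
Inter-reduce: drop elements whose leading term is divisible by another's, tail-reduce, and make monic.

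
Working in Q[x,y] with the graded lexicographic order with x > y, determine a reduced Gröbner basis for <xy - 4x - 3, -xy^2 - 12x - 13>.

G = {y^2 + 13/3y - 16/3, x + 3/28y + 25/28}

f_1 = xy - 4x - 3, LT = xy.
f_2 = -xy^2 - 12x - 13, LT = xy^2.

S(f_1,f_2): lcm = xy^2. S = -4xy - 12x - 3y - 13.
  leading term xy: subtract (-4)·f_1 from -4xy - 12x - 3y - 13 → -28x - 3y - 25
  leading term x: no divisor's leading term divides it; move -28x to the remainder.
  leading term y: no divisor's leading term divides it; move -3y to the remainder.
  leading term 1: no divisor's leading term divides it; move -25 to the remainder.
  remainder -28x - 3y - 25 ≠ 0; add g_3 = -28x - 3y - 25 to the basis.

S(f_1,g_3): lcm = xy. S = -3/28y^2 - 4x - 25/28y - 3.
  leading term y^2: no divisor's leading term divides it; move -3/28y^2 to the remainder.
  leading term x: subtract (1/7)·g_3 from -4x - 25/28y - 3 → -13/28y + 4/7
  leading term y: no divisor's leading term divides it; move -13/28y to the remainder.
  leading term 1: no divisor's leading term divides it; move 4/7 to the remainder.
  remainder -3/28y^2 - 13/28y + 4/7 ≠ 0; add g_4 = -3/28y^2 - 13/28y + 4/7 to the basis.

The other S-polynomials (S(f_2,g_3), S(f_1,g_4), S(f_2,g_4), S(g_3,g_4)) all reduce to 0 modulo the current basis, so we have a Gröbner basis.
Inter-reduce: drop elements whose leading term is divisible by another's, tail-reduce, and make monic.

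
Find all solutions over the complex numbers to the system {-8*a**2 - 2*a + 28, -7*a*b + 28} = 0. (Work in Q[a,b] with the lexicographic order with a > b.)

{(-2, -2), (7/4, 16/7)}

Compute a lex Gröbner basis by Buchberger's algorithm.
f_1 = -8*a**2 - 2*a + 28, LT = a**2.
f_2 = -7*a*b + 28, LT = a*b.

S(f_1,f_2): lcm = a**2*b. S = 1/4*a*b + 4*a - 7/2*b.
  leading term a*b: subtract (-1/28)·f_2 from 1/4*a*b + 4*a - 7/2*b → 4*a - 7/2*b + 1
  leading term a: no divisor's leading term divides it; move 4*a to the remainder.
  leading term b: no divisor's leading term divides it; move -7/2*b to the remainder.
  leading term 1: no divisor's leading term divides it; move 1 to the remainder.
  remainder 4*a - 7/2*b + 1 ≠ 0; add h_3 = 4*a - 7/2*b + 1 to the basis.

S(f_2,h_3): lcm = a*b. S = 7/8*b**2 - 1/4*b - 4.
  leading term b**2: no divisor's leading term divides it; move 7/8*b**2 to the remainder.
  leading term b: no divisor's leading term divides it; move -1/4*b to the remainder.
  leading term 1: no divisor's leading term divides it; move -4 to the remainder.
  remainder 7/8*b**2 - 1/4*b - 4 ≠ 0; add h_4 = 7/8*b**2 - 1/4*b - 4 to the basis.

The other S-polynomials (S(f_1,h_3), S(f_1,h_4), S(f_2,h_4), S(h_3,h_4)) all reduce to 0 modulo the current basis, so we have a Gröbner basis.
Inter-reduce: drop elements whose leading term is divisible by another's, tail-reduce, and make monic.
Reduced Gröbner basis: {a - 7/8*b + 1/4, b**2 - 2/7*b - 32/7}.

A lex Gröbner basis eliminates variables successively. Here b**2 - 2/7*b - 32/7 depends only on b, with roots {-2, 16/7}; lifting each root through the earlier basis elements recovers the full solutions.
  b = -2: the earlier basis element becomes a + 2 = 0, giving a = -2 — point (-2, -2).
  b = 16/7: the earlier basis element becomes a - 7/4 = 0, giving a = 7/4 — point (7/4, 16/7).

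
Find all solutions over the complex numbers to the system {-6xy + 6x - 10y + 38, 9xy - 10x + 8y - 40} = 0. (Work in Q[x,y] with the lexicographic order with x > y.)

Compute a lex Gröbner basis by Buchberger's algorithm.
f_1 = -6xy + 6x - 10y + 38, LT = xy.
f_2 = 9xy - 10x + 8y - 40, LT = xy.

S(f_1,f_2): lcm = xy. S = 1/9x + 7/9y - 17/9.
  leading term x: no divisor's leading term divides it; move 1/9x to the remainder.
  leading term y: no divisor's leading term divides it; move 7/9y to the remainder.
  leading term 1: no divisor's leading term divides it; move -17/9 to the remainder.
  remainder 1/9x + 7/9y - 17/9 ≠ 0; add h_3 = 1/9x + 7/9y - 17/9 to the basis.

S(f_1,h_3): lcm = xy. S = -x - 7y^2 + 56/3y - 19/3.
  leading term x: subtract (-9)·h_3 from -x - 7y^2 + 56/3y - 19/3 → -7y^2 + 77/3y - 70/3
  leading term y^2: no divisor's leading term divides it; move -7y^2 to the remainder.
  leading term y: no divisor's leading term divides it; move 77/3y to the remainder.
  leading term 1: no divisor's leading term divides it; move -70/3 to the remainder.
  remainder -7y^2 + 77/3y - 70/3 ≠ 0; add h_4 = -7y^2 + 77/3y - 70/3 to the basis.

The other S-polynomials (S(f_2,h_3), S(f_1,h_4), S(f_2,h_4), S(h_3,h_4)) all reduce to 0 modulo the current basis, so we have a Gröbner basis.
Inter-reduce: drop elements whose leading term is divisible by another's, tail-reduce, and make monic.
Reduced Gröbner basis: {x + 7y - 17, y^2 - 11/3y + 10/3}.

Elimination: the polynomial y^2 - 11/3y + 10/3 lies in the elimination ideal for y, so y ∈ {5/3, 2}. For each such y, the remaining basis elements (now univariate) give the rest of the solution.
  y = 5/3: the earlier basis element becomes x - 16/3 = 0, giving x = 16/3 — point (16/3, 5/3).
  y = 2: the earlier basis element becomes x - 3 = 0, giving x = 3 — point (3, 2).

{(16/3, 5/3), (3, 2)}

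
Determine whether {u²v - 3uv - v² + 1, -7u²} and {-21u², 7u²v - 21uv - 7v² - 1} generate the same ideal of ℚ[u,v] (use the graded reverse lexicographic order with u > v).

Since reduced Gröbner bases are canonical representatives of ideals under a given ordering, it suffices to compute and compare them.
Buchberger on the first generating set:
f_1 = u²v - 3uv - v² + 1, LT = u²v.
f_2 = -7u², LT = u².

S(f_1,f_2): lcm = u²v. S = -3uv - v² + 1.
  leading term uv: no divisor's leading term divides it; move -3uv to the remainder.
  leading term v²: no divisor's leading term divides it; move -v² to the remainder.
  leading term 1: no divisor's leading term divides it; move 1 to the remainder.
  remainder -3uv - v² + 1 ≠ 0; add g_3 = -3uv - v² + 1 to the basis.

S(f_1,g_3): lcm = u²v. S = -⅓uv² - 3uv - v² + ⅓u + 1.
  leading term uv²: subtract (1/9v)·g_3 from -⅓uv² - 3uv - v² + ⅓u + 1 → 1/9v³ - 3uv - v² + ⅓u - 1/9v + 1
  leading term v³: no divisor's leading term divides it; move 1/9v³ to the remainder.
  leading term uv: subtract (1)·g_3 from -3uv - v² + ⅓u - 1/9v + 1 → ⅓u - 1/9v
  leading term u: no divisor's leading term divides it; move ⅓u to the remainder.
  leading term v: no divisor's leading term divides it; move -1/9v to the remainder.
  remainder 1/9v³ + ⅓u - 1/9v ≠ 0; add g_4 = 1/9v³ + ⅓u - 1/9v to the basis.

The other S-polynomials (S(f_2,g_3), S(f_1,g_4), S(f_2,g_4), S(g_3,g_4)) all reduce to 0 modulo the current basis, so we have a Gröbner basis.
Inter-reduce: drop elements whose leading term is divisible by another's, tail-reduce, and make monic.
Reduced Gröbner basis: {v³ + 3u - v, u², uv + ⅓v² - ⅓}.

Buchberger on the second generating set:
h_1 = -21u², LT = u².
h_2 = 7u²v - 21uv - 7v² - 1, LT = u²v.

S(h_1,h_2): lcm = u²v. S = 3uv + v² + 1/7.
  leading term uv: no divisor's leading term divides it; move 3uv to the remainder.
  leading term v²: no divisor's leading term divides it; move v² to the remainder.
  leading term 1: no divisor's leading term divides it; move 1/7 to the remainder.
  remainder 3uv + v² + 1/7 ≠ 0; add k_3 = 3uv + v² + 1/7 to the basis.

S(h_1,k_3): lcm = u²v. S = -⅓uv² - 1/21u.
  leading term uv²: subtract (-1/9v)·k_3 from -⅓uv² - 1/21u → 1/9v³ - 1/21u + 1/63v
  leading term v³: no divisor's leading term divides it; move 1/9v³ to the remainder.
  leading term u: no divisor's leading term divides it; move -1/21u to the remainder.
  leading term v: no divisor's leading term divides it; move 1/63v to the remainder.
  remainder 1/9v³ - 1/21u + 1/63v ≠ 0; add k_4 = 1/9v³ - 1/21u + 1/63v to the basis.

The other S-polynomials (S(h_2,k_3), S(h_1,k_4), S(h_2,k_4), S(k_3,k_4)) all reduce to 0 modulo the current basis, so we have a Gröbner basis.
Inter-reduce: drop elements whose leading term is divisible by another's, tail-reduce, and make monic.
Reduced Gröbner basis: {v³ - 3/7u + 1/7v, u², uv + ⅓v² + 1/21}.

The bases are distinct; the ideals are different.

No, the ideals differ.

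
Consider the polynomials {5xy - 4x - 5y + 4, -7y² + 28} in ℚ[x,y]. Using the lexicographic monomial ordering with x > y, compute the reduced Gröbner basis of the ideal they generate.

f_1 = 5xy - 4x - 5y + 4, LT = xy.
f_2 = -7y² + 28, LT = y².

S(f_1,f_2): lcm = xy². S = -⅘xy + 4x - y² + ⅘y.
  leading term xy: subtract (-4/25)·f_1 from -⅘xy + 4x - y² + ⅘y → 84/25x - y² + 16/25
  leading term x: no divisor's leading term divides it; move 84/25x to the remainder.
  leading term y²: subtract (1/7)·f_2 from -y² + 16/25 → -84/25
  leading term 1: no divisor's leading term divides it; move -84/25 to the remainder.
  remainder 84/25x - 84/25 ≠ 0; add g_3 = 84/25x - 84/25 to the basis.

The other S-polynomials (S(f_1,g_3), S(f_2,g_3)) all reduce to 0 modulo the current basis, so we have a Gröbner basis.
Inter-reduce: drop elements whose leading term is divisible by another's, tail-reduce, and make monic.

G = {x - 1, y² - 4}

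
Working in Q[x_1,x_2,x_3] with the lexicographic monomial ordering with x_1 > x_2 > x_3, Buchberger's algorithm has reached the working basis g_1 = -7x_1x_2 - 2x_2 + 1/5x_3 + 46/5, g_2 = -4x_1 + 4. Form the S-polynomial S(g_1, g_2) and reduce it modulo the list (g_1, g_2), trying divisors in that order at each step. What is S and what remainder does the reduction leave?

S(g_1, g_2) = 9/7x_2 - 1/35x_3 - 46/35; remainder on division = 9/7x_2 - 1/35x_3 - 46/35.

lcm(LM(g_1), LM(g_2)) = x_1x_2.
S = (lcm/LT(g_1))·g_1 − (lcm/LT(g_2))·g_2 = 9/7x_2 - 1/35x_3 - 46/35.
Reduce S modulo (g_1, g_2) in that order:
  leading term x_2: no divisor's leading term divides it; move 9/7x_2 to the remainder.
  leading term x_3: no divisor's leading term divides it; move -1/35x_3 to the remainder.
  leading term 1: no divisor's leading term divides it; move -46/35 to the remainder.
The remainder 9/7x_2 - 1/35x_3 - 46/35 is nonzero, so it would be added as the next basis element.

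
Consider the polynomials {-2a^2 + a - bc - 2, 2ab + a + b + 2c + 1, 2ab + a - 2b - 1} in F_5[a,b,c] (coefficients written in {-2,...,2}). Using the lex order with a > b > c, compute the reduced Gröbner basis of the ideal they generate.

f_1 = -2a^2 + a - bc - 2, LT = a^2.
f_2 = 2ab + a + b + 2c + 1, LT = ab.
f_3 = 2ab + a - 2b - 1, LT = ab.

S(f_1,f_2): lcm = a^2b. S = 2a^2 - ab - ac + 2a - 2b^2c + b.
  leading term a^2: subtract (-1)·f_1 from 2a^2 - ab - ac + 2a - 2b^2c + b → -ab - ac - 2a - 2b^2c - bc + b - 2
  leading term ab: subtract (2)·f_2 from -ab - ac - 2a - 2b^2c - bc + b - 2 → -ac + a - 2b^2c - bc - b + c + 1
  leading term ac: no divisor's leading term divides it; move -ac to the remainder.
  leading term a: no divisor's leading term divides it; move a to the remainder.
  leading term b^2c: no divisor's leading term divides it; move -2b^2c to the remainder.
  leading term bc: no divisor's leading term divides it; move -bc to the remainder.
  leading term b: no divisor's leading term divides it; move -b to the remainder.
  leading term c: no divisor's leading term divides it; move c to the remainder.
  leading term 1: no divisor's leading term divides it; move 1 to the remainder.
  remainder -ac + a - 2b^2c - bc - b + c + 1 ≠ 0; add g_4 = -ac + a - 2b^2c - bc - b + c + 1 to the basis.

S(f_1,f_3): lcm = a^2b. S = 2a^2 - 2ab - 2a - 2b^2c + b.
  leading term a^2: subtract (-1)·f_1 from 2a^2 - 2ab - 2a - 2b^2c + b → -2ab - a - 2b^2c - bc + b - 2
  leading term ab: subtract (-1)·f_2 from -2ab - a - 2b^2c - bc + b - 2 → -2b^2c - bc + 2b + 2c - 1
  leading term b^2c: no divisor's leading term divides it; move -2b^2c to the remainder.
  leading term bc: no divisor's leading term divides it; move -bc to the remainder.
  leading term b: no divisor's leading term divides it; move 2b to the remainder.
  leading term c: no divisor's leading term divides it; move 2c to the remainder.
  leading term 1: no divisor's leading term divides it; move -1 to the remainder.
  remainder -2b^2c - bc + 2b + 2c - 1 ≠ 0; add g_5 = -2b^2c - bc + 2b + 2c - 1 to the basis.

S(f_2,f_3): lcm = ab. S = -b + c + 1.
  leading term b: no divisor's leading term divides it; move -b to the remainder.
  leading term c: no divisor's leading term divides it; move c to the remainder.
  leading term 1: no divisor's leading term divides it; move 1 to the remainder.
  remainder -b + c + 1 ≠ 0; add g_6 = -b + c + 1 to the basis.

S(f_2,g_5): lcm = ab^2c. S = ab + ac + 2a - 2b^2c + bc^2 - 2bc.
  leading term ab: subtract (-2)·f_2 from ab + ac + 2a - 2b^2c + bc^2 - 2bc → ac - a - 2b^2c + bc^2 - 2bc + 2b - c + 2
  leading term ac: subtract (-1)·g_4 from ac - a - 2b^2c + bc^2 - 2bc + 2b - c + 2 → b^2c + bc^2 + 2bc + b - 2
  leading term b^2c: subtract (2)·g_5 from b^2c + bc^2 + 2bc + b - 2 → bc^2 - bc + 2b + c
  leading term bc^2: subtract (-c^2)·g_6 from bc^2 - bc + 2b + c → -bc + 2b + c^3 + c^2 + c
  leading term bc: subtract (c)·g_6 from -bc + 2b + c^3 + c^2 + c → 2b + c^3
  leading term b: subtract (-2)·g_6 from 2b + c^3 → c^3 + 2c + 2
  leading term c^3: no divisor's leading term divides it; move c^3 to the remainder.
  leading term c: no divisor's leading term divides it; move 2c to the remainder.
  leading term 1: no divisor's leading term divides it; move 2 to the remainder.
  remainder c^3 + 2c + 2 ≠ 0; add g_7 = c^3 + 2c + 2 to the basis.

The other S-polynomials (S(f_1,g_4), S(f_2,g_4), S(f_3,g_4), S(f_1,g_5), S(f_3,g_5), S(g_4,g_5), S(f_1,g_6), S(f_2,g_6), S(f_3,g_6), S(g_4,g_6), S(g_5,g_6), S(f_1,g_7), S(f_2,g_7), S(f_3,g_7), S(g_4,g_7), S(g_5,g_7), S(g_6,g_7)) all reduce to 0 modulo the current basis, so we have a Gröbner basis.
Inter-reduce: drop elements whose leading term is divisible by another's, tail-reduce, and make monic.

G = {a^2 + 2a - 2c^2 - 2c + 1, ac - a - c + 1, b - c - 1, c^3 + 2c + 2}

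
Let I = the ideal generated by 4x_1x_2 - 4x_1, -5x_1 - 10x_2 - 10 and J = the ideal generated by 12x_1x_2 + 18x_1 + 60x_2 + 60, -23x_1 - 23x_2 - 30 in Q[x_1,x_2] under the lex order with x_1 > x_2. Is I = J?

Equality of ideals is decidable: compute both reduced Gröbner bases (unique for the ordering) and check whether they agree.
Buchberger on the first generating set:
f_1 = 4x_1x_2 - 4x_1, LT = x_1x_2.
f_2 = -5x_1 - 10x_2 - 10, LT = x_1.

S(f_1,f_2): lcm = x_1x_2. S = -x_1 - 2x_2^2 - 2x_2.
  leading term x_1: subtract (1/5)·f_2 from -x_1 - 2x_2^2 - 2x_2 → -2x_2^2 + 2
  leading term x_2^2: no divisor's leading term divides it; move -2x_2^2 to the remainder.
  leading term 1: no divisor's leading term divides it; move 2 to the remainder.
  remainder -2x_2^2 + 2 ≠ 0; add g_3 = -2x_2^2 + 2 to the basis.

The other S-polynomials (S(f_1,g_3), S(f_2,g_3)) all reduce to 0 modulo the current basis, so we have a Gröbner basis.
Inter-reduce: drop elements whose leading term is divisible by another's, tail-reduce, and make monic.
Reduced Gröbner basis: {x_1 + 2x_2 + 2, x_2^2 - 1}.

Buchberger on the second generating set:
h_1 = 12x_1x_2 + 18x_1 + 60x_2 + 60, LT = x_1x_2.
h_2 = -23x_1 - 23x_2 - 30, LT = x_1.

S(h_1,h_2): lcm = x_1x_2. S = 3/2x_1 - x_2^2 + 85/23x_2 + 5.
  leading term x_1: subtract (-3/46)·h_2 from 3/2x_1 - x_2^2 + 85/23x_2 + 5 → -x_2^2 + 101/46x_2 + 70/23
  leading term x_2^2: no divisor's leading term divides it; move -x_2^2 to the remainder.
  leading term x_2: no divisor's leading term divides it; move 101/46x_2 to the remainder.
  leading term 1: no divisor's leading term divides it; move 70/23 to the remainder.
  remainder -x_2^2 + 101/46x_2 + 70/23 ≠ 0; add k_3 = -x_2^2 + 101/46x_2 + 70/23 to the basis.

The other S-polynomials (S(h_1,k_3), S(h_2,k_3)) all reduce to 0 modulo the current basis, so we have a Gröbner basis.
Inter-reduce: drop elements whose leading term is divisible by another's, tail-reduce, and make monic.
Reduced Gröbner basis: {x_1 + x_2 + 30/23, x_2^2 - 101/46x_2 - 70/23}.

These differ, so the ideals are not equal.
The same test decides containment: I ⊆ J iff every generator of I reduces to 0 modulo a Gröbner basis of J.

No, the ideals differ.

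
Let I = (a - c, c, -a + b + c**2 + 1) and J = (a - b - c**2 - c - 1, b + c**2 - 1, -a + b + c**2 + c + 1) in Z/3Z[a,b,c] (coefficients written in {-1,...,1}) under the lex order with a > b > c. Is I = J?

No, the ideals differ.

Equality of ideals is decidable: compute both reduced Gröbner bases (unique for the ordering) and check whether they agree.
Buchberger on the first generating set:
f_1 = a - c, LT = a.
f_2 = c, LT = c.
f_3 = -a + b + c**2 + 1, LT = a.

S(f_1,f_3): lcm = a. S = b + c**2 - c + 1.
  leading term b: no divisor's leading term divides it; move b to the remainder.
  leading term c**2: subtract (c)·f_2 from c**2 - c + 1 → -c + 1
  leading term c: subtract (-1)·f_2 from -c + 1 → 1
  leading term 1: no divisor's leading term divides it; move 1 to the remainder.
  remainder b + 1 ≠ 0; add g_4 = b + 1 to the basis.

The other S-polynomials (S(f_1,f_2), S(f_2,f_3), S(f_1,g_4), S(f_2,g_4), S(f_3,g_4)) all reduce to 0 modulo the current basis, so we have a Gröbner basis.
Inter-reduce: drop elements whose leading term is divisible by another's, tail-reduce, and make monic.
Reduced Gröbner basis: {a, b + 1, c}.

Buchberger on the second generating set:
h_1 = a - b - c**2 - c - 1, LT = a.
h_2 = b + c**2 - 1, LT = b.
h_3 = -a + b + c**2 + c + 1, LT = a.

The S-polynomials (S(h_1,h_2), S(h_1,h_3), S(h_2,h_3)) all reduce to 0 modulo the current basis, so we have a Gröbner basis.
Inter-reduce: drop elements whose leading term is divisible by another's, tail-reduce, and make monic.
Reduced Gröbner basis: {a - c + 1, b + c**2 - 1}.

Since the reduced bases disagree, the two ideals are not the same.
The same test decides containment: I ⊆ J iff every generator of I reduces to 0 modulo a Gröbner basis of J.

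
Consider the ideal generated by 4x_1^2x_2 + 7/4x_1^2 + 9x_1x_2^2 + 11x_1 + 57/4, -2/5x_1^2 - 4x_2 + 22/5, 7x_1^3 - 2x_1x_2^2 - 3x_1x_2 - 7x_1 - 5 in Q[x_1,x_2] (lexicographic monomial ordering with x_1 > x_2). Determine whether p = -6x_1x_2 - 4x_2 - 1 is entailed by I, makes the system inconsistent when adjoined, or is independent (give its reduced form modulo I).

First compute the reduced Gröbner basis of I by Buchberger's algorithm.
f_1 = 4x_1^2x_2 + 7/4x_1^2 + 9x_1x_2^2 + 11x_1 + 57/4, LT = x_1^2x_2.
f_2 = -2/5x_1^2 - 4x_2 + 22/5, LT = x_1^2.
f_3 = 7x_1^3 - 2x_1x_2^2 - 3x_1x_2 - 7x_1 - 5, LT = x_1^3.

S(f_1,f_2): lcm = x_1^2x_2. S = 7/16x_1^2 + 9/4x_1x_2^2 + 11/4x_1 - 10x_2^2 + 11x_2 + 57/16.
  reduce S modulo (f_1, f_2, f_3):
  remainder 9/4x_1x_2^2 + 11/4x_1 - 10x_2^2 + 53/8x_2 + 67/8 ≠ 0; add h_4 = 9/4x_1x_2^2 + 11/4x_1 - 10x_2^2 + 53/8x_2 + 67/8 to the basis.

S(f_1,f_3): lcm = x_1^3x_2. S = 7/16x_1^3 + 9/4x_1^2x_2^2 + 11/4x_1^2 + 2/7x_1x_2^3 + 3/7x_1x_2^2 + x_1x_2 + 57/16x_1 + 5/7x_2.
  reduce S modulo (f_1, f_2, f_3, h_4):
  remainder -1877/504x_1x_2 + 1319/168x_1 - 2675/126x_2^3 + 6505/252x_2^2 - 262/9x_2 + 2407/84 ≠ 0; add h_5 = -1877/504x_1x_2 + 1319/168x_1 - 2675/126x_2^3 + 6505/252x_2^2 - 262/9x_2 + 2407/84 to the basis.

S(f_2,f_3): lcm = x_1^3. S = 2/7x_1x_2^2 + 73/7x_1x_2 - 10x_1 + 5/7.
  reduce S modulo (f_1, f_2, f_3, h_4, h_5):
  remainder 1375945/118251x_1 - 781100/13139x_2^3 + 8697730/118251x_2^2 - 9738985/118251x_2 + 9447100/118251 ≠ 0; add h_6 = 1375945/118251x_1 - 781100/13139x_2^3 + 8697730/118251x_2^2 - 9738985/118251x_2 + 9447100/118251 to the basis.

S(f_1,h_4): lcm = x_1^2x_2^2. S = 7/16x_1^2x_2 - 11/9x_1^2 + 9/4x_1x_2^3 + 40/9x_1x_2^2 - 7/36x_1x_2 - 67/18x_1 + 57/16x_2.
  reduce S modulo (f_1, f_2, f_3, h_4, h_5, h_6):
  remainder -42681680/825567x_2^3 + 23514796/275189x_2^2 - 214429274/2476701x_2 + 130841150/2476701 ≠ 0; add h_7 = -42681680/825567x_2^3 + 23514796/275189x_2^2 - 214429274/2476701x_2 + 130841150/2476701 to the basis.

S(f_3,h_4): lcm = x_1^3x_2^2. S = -11/9x_1^3 + 40/9x_1^2x_2^2 - 53/18x_1^2x_2 - 67/18x_1^2 - 2/7x_1x_2^4 - 3/7x_1x_2^3 - x_1x_2^2 - 5/7x_2^2.
  reduce S modulo (f_1, f_2, f_3, h_4, h_5, h_6, h_7):
  remainder -227672952136915/215191361025396x_2^2 + 12595804316333785/143460907350264x_2 - 5333152434961075/61483246007256 ≠ 0; add h_8 = -227672952136915/215191361025396x_2^2 + 12595804316333785/143460907350264x_2 - 5333152434961075/61483246007256 to the basis.

S(f_1,h_5): lcm = x_1^2x_2. S = 76451/30032x_1^2 - 10700/1877x_1x_2^3 + 68933/7508x_1x_2^2 - 14672/1877x_1x_2 + 78415/7508x_1 + 57/16.
  reduce S modulo (f_1, f_2, f_3, h_4, h_5, h_6, h_7, h_8):
  remainder 2334264796016100/2242853707513x_2 - 2334264796016100/2242853707513 ≠ 0; add h_9 = 2334264796016100/2242853707513x_2 - 2334264796016100/2242853707513 to the basis.

The other S-polynomials (S(f_2,h_4), S(f_2,h_5), S(f_3,h_5), S(h_4,h_5), S(f_1,h_6), S(f_2,h_6), S(f_3,h_6), S(h_4,h_6), S(h_5,h_6), S(f_1,h_7), S(f_2,h_7), S(f_3,h_7), S(h_4,h_7), S(h_5,h_7), S(h_6,h_7), S(f_1,h_8), S(f_2,h_8), S(f_3,h_8), S(h_4,h_8), S(h_5,h_8), S(h_6,h_8), S(h_7,h_8), S(f_1,h_9), S(f_2,h_9), S(f_3,h_9), S(h_4,h_9), S(h_5,h_9), S(h_6,h_9), S(h_7,h_9), S(h_8,h_9)) all reduce to 0 modulo the current basis, so we have a Gröbner basis.
Inter-reduce: drop elements whose leading term is divisible by another's, tail-reduce, and make monic.
Reduced Gröbner basis: {x_1 + 1, x_2 - 1}.
Label its elements g_1 = x_1 + 1, g_2 = x_2 - 1.

Reduce p = -6x_1x_2 - 4x_2 - 1 modulo G:
  leading term x_1x_2: subtract (-6x_2)·g_1 from -6x_1x_2 - 4x_2 - 1 → 2x_2 - 1
  leading term x_2: subtract (2)·g_2 from 2x_2 - 1 → 1
  leading term 1: no divisor's leading term divides it; move 1 to the remainder.
  normal form = 1.
The normal form is nonzero, so p ∉ I. Since p minus its normal form lies in I, I + (p) = I + (r) where r = 1; decide whether this ideal is the whole ring.
Here r = 1 is a nonzero constant, hence a unit: 1 ∈ I + (p), the Gröbner basis of I + (p) is {1}, and the enlarged system has no common solution — adjoining p is inconsistent.

Ideal membership is decidable via reduction modulo a Gröbner basis.

Adjoining -6x_1x_2 - 4x_2 - 1 makes the ideal the whole ring: the system is inconsistent.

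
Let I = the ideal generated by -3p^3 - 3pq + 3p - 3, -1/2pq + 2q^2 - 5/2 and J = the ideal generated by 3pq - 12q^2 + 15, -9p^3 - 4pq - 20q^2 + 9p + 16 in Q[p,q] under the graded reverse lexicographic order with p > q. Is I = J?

Since reduced Gröbner bases are canonical representatives of ideals under a given ordering, it suffices to compute and compare them.
Buchberger on the first generating set:
f_1 = -3p^3 - 3pq + 3p - 3, LT = p^3.
f_2 = -1/2pq + 2q^2 - 5/2, LT = pq.

S(f_1,f_2): lcm = p^3q. S = 4p^2q^2 + pq^2 - 5p^2 - pq + q.
  reduce S modulo (f_1, f_2):
  remainder 64q^4 + 4q^3 - 5p^2 - 164q^2 - 4q + 105 ≠ 0; add g_3 = 64q^4 + 4q^3 - 5p^2 - 164q^2 - 4q + 105 to the basis.

The other S-polynomials (S(f_1,g_3), S(f_2,g_3)) all reduce to 0 modulo the current basis, so we have a Gröbner basis.
Inter-reduce: drop elements whose leading term is divisible by another's, tail-reduce, and make monic.
Reduced Gröbner basis: {q^4 + 1/16q^3 - 5/64p^2 - 41/16q^2 - 1/16q + 105/64, p^3 + 4q^2 - p - 4, pq - 4q^2 + 5}.

Buchberger on the second generating set:
h_1 = 3pq - 12q^2 + 15, LT = pq.
h_2 = -9p^3 - 4pq - 20q^2 + 9p + 16, LT = p^3.

S(h_1,h_2): lcm = p^3q. S = -4p^2q^2 - 4/9pq^2 - 20/9q^3 + 5p^2 + pq + 16/9q.
  reduce S modulo (h_1, h_2):
  remainder -64q^4 - 4q^3 + 5p^2 + 164q^2 + 4q - 105 ≠ 0; add k_3 = -64q^4 - 4q^3 + 5p^2 + 164q^2 + 4q - 105 to the basis.

The other S-polynomials (S(h_1,k_3), S(h_2,k_3)) all reduce to 0 modulo the current basis, so we have a Gröbner basis.
Inter-reduce: drop elements whose leading term is divisible by another's, tail-reduce, and make monic.
Reduced Gröbner basis: {q^4 + 1/16q^3 - 5/64p^2 - 41/16q^2 - 1/16q + 105/64, p^3 + 4q^2 - p - 4, pq - 4q^2 + 5}.

Same reduced basis, so the two generating sets span the same ideal.

Yes, the ideals are equal.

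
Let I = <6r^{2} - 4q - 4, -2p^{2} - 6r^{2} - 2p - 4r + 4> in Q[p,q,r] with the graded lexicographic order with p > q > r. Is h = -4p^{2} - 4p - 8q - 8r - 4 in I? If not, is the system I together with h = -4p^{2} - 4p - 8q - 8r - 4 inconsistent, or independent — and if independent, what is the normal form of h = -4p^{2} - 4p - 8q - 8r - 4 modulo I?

First compute the reduced Gröbner basis of I by Buchberger's algorithm.
f_1 = 6r^{2} - 4q - 4, LT = r^{2}.
f_2 = -2p^{2} - 6r^{2} - 2p - 4r + 4, LT = p^{2}.

The S-polynomials (S(f_1,f_2)) all reduce to 0 modulo the current basis, so we have a Gröbner basis.
Inter-reduce: drop elements whose leading term is divisible by another's, tail-reduce, and make monic.
Reduced Gröbner basis: {p^{2} + p + 2q + 2r, r^{2} - \tfrac{2}{3}q - \tfrac{2}{3}}.
Label its elements g_1 = p^{2} + p + 2q + 2r, g_2 = r^{2} - \tfrac{2}{3}q - \tfrac{2}{3}.

Reduce h = -4p^{2} - 4p - 8q - 8r - 4 modulo G:
  leading term p^{2}: subtract (-4)·g_1 from -4p^{2} - 4p - 8q - 8r - 4 → -4
  leading term 1: no divisor's leading term divides it; move -4 to the remainder.
  normal form = -4.
The normal form is nonzero, so h ∉ I. Since h minus its normal form lies in I, I + (h) = I + (n) where n = -4; decide whether this ideal is the whole ring.
Here n = -4 is a nonzero constant, hence a unit: 1 ∈ I + (h), the Gröbner basis of I + (h) is {1}, and the enlarged system has no common solution — adjoining h is inconsistent.

Adjoining -4p^{2} - 4p - 8q - 8r - 4 makes the ideal the whole ring: the system is inconsistent.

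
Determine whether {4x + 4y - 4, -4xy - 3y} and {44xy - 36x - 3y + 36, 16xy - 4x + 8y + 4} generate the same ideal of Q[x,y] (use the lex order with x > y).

For a fixed monomial order, each ideal has a unique reduced Gröbner basis; comparing bases decides equality.
Buchberger on the first generating set:
f_1 = 4x + 4y - 4, LT = x.
f_2 = -4xy - 3y, LT = xy.

S(f_1,f_2): lcm = xy. S = y^{2} - \tfrac{7}{4}y.
  reduce S modulo (f_1, f_2):
  remainder y^{2} - \tfrac{7}{4}y ≠ 0; add g_3 = y^{2} - \tfrac{7}{4}y to the basis.

The other S-polynomials (S(f_1,g_3), S(f_2,g_3)) all reduce to 0 modulo the current basis, so we have a Gröbner basis.
Inter-reduce: drop elements whose leading term is divisible by another's, tail-reduce, and make monic.
Reduced Gröbner basis: {x + y - 1, y^{2} - \tfrac{7}{4}y}.

Buchberger on the second generating set:
h_1 = 44xy - 36x - 3y + 36, LT = xy.
h_2 = 16xy - 4x + 8y + 4, LT = xy.

S(h_1,h_2): lcm = xy. S = -\tfrac{25}{44}x - \tfrac{25}{44}y + \tfrac{25}{44}.
  reduce S modulo (h_1, h_2):
  remainder -\tfrac{25}{44}x - \tfrac{25}{44}y + \tfrac{25}{44} ≠ 0; add k_3 = -\tfrac{25}{44}x - \tfrac{25}{44}y + \tfrac{25}{44} to the basis.

S(h_1,k_3): lcm = xy. S = -\tfrac{9}{11}x - y^{2} + \tfrac{41}{44}y + \tfrac{9}{11}.
  reduce S modulo (h_1, h_2, k_3):
  remainder -y^{2} + \tfrac{7}{4}y ≠ 0; add k_4 = -y^{2} + \tfrac{7}{4}y to the basis.

The other S-polynomials (S(h_2,k_3), S(h_1,k_4), S(h_2,k_4), S(k_3,k_4)) all reduce to 0 modulo the current basis, so we have a Gröbner basis.
Inter-reduce: drop elements whose leading term is divisible by another's, tail-reduce, and make monic.
Reduced Gröbner basis: {x + y - 1, y^{2} - \tfrac{7}{4}y}.

Same reduced basis, so the two generating sets span the same ideal.

Yes, the ideals are equal.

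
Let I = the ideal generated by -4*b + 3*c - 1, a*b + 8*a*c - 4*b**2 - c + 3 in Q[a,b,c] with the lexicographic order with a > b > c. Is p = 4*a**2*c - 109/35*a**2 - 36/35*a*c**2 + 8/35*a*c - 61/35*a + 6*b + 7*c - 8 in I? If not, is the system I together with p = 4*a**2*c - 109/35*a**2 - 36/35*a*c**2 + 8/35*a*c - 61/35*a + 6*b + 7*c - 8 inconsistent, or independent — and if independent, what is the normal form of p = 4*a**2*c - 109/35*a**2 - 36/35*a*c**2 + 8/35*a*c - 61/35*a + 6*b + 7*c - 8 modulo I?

4*a**2*c - 109/35*a**2 - 36/35*a*c**2 + 8/35*a*c - 61/35*a + 6*b + 7*c - 8 is independent of I; its normal form modulo I is -3*a**2 - 3*a + 23/2*c - 19/2.

First compute the reduced Gröbner basis of I by Buchberger's algorithm.
f_1 = -4*b + 3*c - 1, LT = b.
f_2 = a*b + 8*a*c - 4*b**2 - c + 3, LT = a*b.

S(f_1,f_2): lcm = a*b. S = -35/4*a*c + 1/4*a + 4*b**2 + c - 3.
  leading term a*c: no divisor's leading term divides it; move -35/4*a*c to the remainder.
  leading term a: no divisor's leading term divides it; move 1/4*a to the remainder.
  leading term b**2: subtract (-b)·f_1 from 4*b**2 + c - 3 → 3*b*c - b + c - 3
  leading term b*c: subtract (-3/4*c)·f_1 from 3*b*c - b + c - 3 → -b + 9/4*c**2 + 1/4*c - 3
  leading term b: subtract (1/4)·f_1 from -b + 9/4*c**2 + 1/4*c - 3 → 9/4*c**2 - 1/2*c - 11/4
  leading term c**2: no divisor's leading term divides it; move 9/4*c**2 to the remainder.
  leading term c: no divisor's leading term divides it; move -1/2*c to the remainder.
  leading term 1: no divisor's leading term divides it; move -11/4 to the remainder.
  remainder -35/4*a*c + 1/4*a + 9/4*c**2 - 1/2*c - 11/4 ≠ 0; add h_3 = -35/4*a*c + 1/4*a + 9/4*c**2 - 1/2*c - 11/4 to the basis.

The other S-polynomials (S(f_1,h_3), S(f_2,h_3)) all reduce to 0 modulo the current basis, so we have a Gröbner basis.
Inter-reduce: drop elements whose leading term is divisible by another's, tail-reduce, and make monic.
Reduced Gröbner basis: {a*c - 1/35*a - 9/35*c**2 + 2/35*c + 11/35, b - 3/4*c + 1/4}.
Label its elements g_1 = a*c - 1/35*a - 9/35*c**2 + 2/35*c + 11/35, g_2 = b - 3/4*c + 1/4.

Reduce p = 4*a**2*c - 109/35*a**2 - 36/35*a*c**2 + 8/35*a*c - 61/35*a + 6*b + 7*c - 8 modulo G:
  leading term a**2*c: subtract (4*a)·g_1 from 4*a**2*c - 109/35*a**2 - 36/35*a*c**2 + 8/35*a*c - 61/35*a + 6*b + 7*c - 8 → -3*a**2 - 3*a + 6*b + 7*c - 8
  leading term a**2: no divisor's leading term divides it; move -3*a**2 to the remainder.
  leading term a: no divisor's leading term divides it; move -3*a to the remainder.
  leading term b: subtract (6)·g_2 from 6*b + 7*c - 8 → 23/2*c - 19/2
  leading term c: no divisor's leading term divides it; move 23/2*c to the remainder.
  leading term 1: no divisor's leading term divides it; move -19/2 to the remainder.
  normal form = -3*a**2 - 3*a + 23/2*c - 19/2.
The normal form is nonzero, so p ∉ I. Since p minus its normal form lies in I, I + (p) = I + (r) where r = -3*a**2 - 3*a + 23/2*c - 19/2; decide whether this ideal is the whole ring.
Run Buchberger on G together with r (pairs among the g_i already reduce to 0 since G is a Gröbner basis):
g_1 = a*c - 1/35*a - 9/35*c**2 + 2/35*c + 11/35, LT = a*c.
g_2 = b - 3/4*c + 1/4, LT = b.
r = -3*a**2 - 3*a + 23/2*c - 19/2, LT = a**2.

S(g_1,r): lcm = a**2*c. S = -1/35*a**2 - 9/35*a*c**2 - 33/35*a*c + 11/35*a + 23/6*c**2 - 19/6*c.
  leading term a**2: subtract (1/105)·r from -1/35*a**2 - 9/35*a*c**2 - 33/35*a*c + 11/35*a + 23/6*c**2 - 19/6*c → -9/35*a*c**2 - 33/35*a*c + 12/35*a + 23/6*c**2 - 344/105*c + 19/210
  leading term a*c**2: subtract (-9/35*c)·g_1 from -9/35*a*c**2 - 33/35*a*c + 12/35*a + 23/6*c**2 - 344/105*c + 19/210 → -1164/1225*a*c + 12/35*a - 81/1225*c**3 + 28283/7350*c**2 - 11743/3675*c + 19/210
  leading term a*c: subtract (-1164/1225)·g_1 from -1164/1225*a*c + 12/35*a - 81/1225*c**3 + 28283/7350*c**2 - 11743/3675*c + 19/210 → 13536/42875*a - 81/1225*c**3 + 927049/257250*c**2 - 404021/128625*c + 100099/257250
  leading term a: no divisor's leading term divides it; move 13536/42875*a to the remainder.
  leading term c**3: no divisor's leading term divides it; move -81/1225*c**3 to the remainder.
  leading term c**2: no divisor's leading term divides it; move 927049/257250*c**2 to the remainder.
  leading term c: no divisor's leading term divides it; move -404021/128625*c to the remainder.
  leading term 1: no divisor's leading term divides it; move 100099/257250 to the remainder.
  remainder 13536/42875*a - 81/1225*c**3 + 927049/257250*c**2 - 404021/128625*c + 100099/257250 ≠ 0; add m_4 = 13536/42875*a - 81/1225*c**3 + 927049/257250*c**2 - 404021/128625*c + 100099/257250 to the basis.

S(g_1,m_4): lcm = a*c. S = -1/35*a + 315/1504*c**4 - 927049/81216*c**3 + 13775263/1421280*c**2 - 3341033/2842560*c + 11/35.
  leading term a: subtract (-1225/13536)·m_4 from -1/35*a + 315/1504*c**4 - 927049/81216*c**3 + 13775263/1421280*c**2 - 3341033/2842560*c + 11/35 → 315/1504*c**4 - 927535/81216*c**3 + 30135/3008*c**2 - 39515/27072*c + 28385/81216
  leading term c**4: no divisor's leading term divides it; move 315/1504*c**4 to the remainder.
  leading term c**3: no divisor's leading term divides it; move -927535/81216*c**3 to the remainder.
  leading term c**2: no divisor's leading term divides it; move 30135/3008*c**2 to the remainder.
  leading term c: no divisor's leading term divides it; move -39515/27072*c to the remainder.
  leading term 1: no divisor's leading term divides it; move 28385/81216 to the remainder.
  remainder 315/1504*c**4 - 927535/81216*c**3 + 30135/3008*c**2 - 39515/27072*c + 28385/81216 ≠ 0; add m_5 = 315/1504*c**4 - 927535/81216*c**3 + 30135/3008*c**2 - 39515/27072*c + 28385/81216 to the basis.

The other S-polynomials (S(g_1,g_2), S(g_2,r), S(g_2,m_4), S(r,m_4), S(g_1,m_5), S(g_2,m_5), S(r,m_5), S(m_4,m_5)) all reduce to 0 modulo the current basis, so we have a Gröbner basis.
Inter-reduce: drop elements whose leading term is divisible by another's, tail-reduce, and make monic.
Reduced Gröbner basis: {a - 315/1504*c**3 + 927049/81216*c**2 - 404021/40608*c + 100099/81216, b - 3/4*c + 1/4, c**4 - 26501/486*c**3 + 287/6*c**2 - 1129/162*c + 811/486}.
The reduced Gröbner basis of I + (p) is {a - 315/1504*c**3 + 927049/81216*c**2 - 404021/40608*c + 100099/81216, b - 3/4*c + 1/4, c**4 - 26501/486*c**3 + 287/6*c**2 - 1129/162*c + 811/486} ≠ {1}, a proper ideal, so the enlarged system stays consistent: p is independent of I, with normal form -3*a**2 - 3*a + 23/2*c - 19/2.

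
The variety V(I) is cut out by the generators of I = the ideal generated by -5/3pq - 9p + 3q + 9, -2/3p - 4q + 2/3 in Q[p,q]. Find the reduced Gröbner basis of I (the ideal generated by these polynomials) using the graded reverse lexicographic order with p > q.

G = {q^2 + 83/15q, p + 6q - 1}

f_1 = -5/3pq - 9p + 3q + 9, LT = pq.
f_2 = -2/3p - 4q + 2/3, LT = p.

S(f_1,f_2): lcm = pq. S = -6q^2 + 27/5p - 4/5q - 27/5.
  reduce S modulo (f_1, f_2):
  remainder -6q^2 - 166/5q ≠ 0; add g_3 = -6q^2 - 166/5q to the basis.

The other S-polynomials (S(f_1,g_3), S(f_2,g_3)) all reduce to 0 modulo the current basis, so we have a Gröbner basis.
Inter-reduce: drop elements whose leading term is divisible by another's, tail-reduce, and make monic.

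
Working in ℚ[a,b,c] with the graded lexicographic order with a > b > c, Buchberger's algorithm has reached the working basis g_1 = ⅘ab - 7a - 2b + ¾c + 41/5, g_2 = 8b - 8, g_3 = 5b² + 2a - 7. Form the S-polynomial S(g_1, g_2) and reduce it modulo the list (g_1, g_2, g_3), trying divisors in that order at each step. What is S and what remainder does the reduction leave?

lcm(LM(g_1), LM(g_2)) = ab.
S = (lcm/LT(g_1))·g_1 − (lcm/LT(g_2))·g_2 = -31/4a - 5/2b + 15/16c + 41/4.
Reduce S modulo (g_1, g_2, g_3) in that order:
  leading term a: no divisor's leading term divides it; move -31/4a to the remainder.
  leading term b: subtract (-5/16)·g_2 from -5/2b + 15/16c + 41/4 → 15/16c + 31/4
  leading term c: no divisor's leading term divides it; move 15/16c to the remainder.
  leading term 1: no divisor's leading term divides it; move 31/4 to the remainder.
The remainder -31/4a + 15/16c + 31/4 is nonzero, so it would be added as the next basis element.

S(g_1, g_2) = -31/4a - 5/2b + 15/16c + 41/4; remainder on division = -31/4a + 15/16c + 31/4.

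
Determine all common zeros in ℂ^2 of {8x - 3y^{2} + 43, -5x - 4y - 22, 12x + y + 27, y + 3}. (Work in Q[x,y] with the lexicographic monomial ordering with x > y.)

{(-2, -3)}

Compute a lex Gröbner basis by Buchberger's algorithm.
f_1 = 8x - 3y^{2} + 43, LT = x.
f_2 = -5x - 4y - 22, LT = x.
f_3 = 12x + y + 27, LT = x.
f_4 = y + 3, LT = y.

The S-polynomials (S(f_1,f_2), S(f_1,f_3), S(f_1,f_4), S(f_2,f_3), S(f_2,f_4), S(f_3,f_4)) all reduce to 0 modulo the current basis, so we have a Gröbner basis.
Inter-reduce: drop elements whose leading term is divisible by another's, tail-reduce, and make monic.
Reduced Gröbner basis: {x + 2, y + 3}.

The lex basis is triangular: the last element involves only y. Solving y + 3 = 0 gives y ∈ {-3}; substituting each value into the earlier elements determines the remaining variables.
  y = -3: the earlier basis element becomes x + 2 = 0, giving x = -2 — point (-2, -3).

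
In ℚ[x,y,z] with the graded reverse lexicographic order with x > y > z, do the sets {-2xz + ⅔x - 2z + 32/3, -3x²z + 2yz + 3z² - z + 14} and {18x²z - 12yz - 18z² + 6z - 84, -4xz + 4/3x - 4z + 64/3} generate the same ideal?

Yes, the ideals are equal.

Equality of ideals is decidable: compute both reduced Gröbner bases (unique for the ordering) and check whether they agree.
Buchberger on the first generating set:
f_1 = -2xz + ⅔x - 2z + 32/3, LT = xz.
f_2 = -3x²z + 2yz + 3z² - z + 14, LT = x²z.

S(f_1,f_2): lcm = x²z. S = -⅓x² + xz + ⅔yz + z² - 16/3x - ⅓z + 14/3.
  reduce S modulo (f_1, f_2):
  remainder -⅓x² + ⅔yz + z² - 5x - 4/3z + 10 ≠ 0; add g_3 = -⅓x² + ⅔yz + z² - 5x - 4/3z + 10 to the basis.

S(f_1,g_3): lcm = x²z. S = 2yz² + 3z³ - ⅓x² - 14xz - 4z² - 16/3x + 30z.
  reduce S modulo (f_1, f_2, g_3):
  remainder 2yz² + 3z³ - ⅔yz - 5z² - 5x + 136/3z - 254/3 ≠ 0; add g_4 = 2yz² + 3z³ - ⅔yz - 5z² - 5x + 136/3z - 254/3 to the basis.

The other S-polynomials (S(f_2,g_3), S(f_1,g_4), S(f_2,g_4), S(g_3,g_4)) all reduce to 0 modulo the current basis, so we have a Gröbner basis.
Inter-reduce: drop elements whose leading term is divisible by another's, tail-reduce, and make monic.
Reduced Gröbner basis: {yz² + 3/2z³ - ⅓yz - 5/2z² - 5/2x + 68/3z - 127/3, x² - 2yz - 3z² + 15x + 4z - 30, xz - ⅓x + z - 16/3}.

Buchberger on the second generating set:
h_1 = 18x²z - 12yz - 18z² + 6z - 84, LT = x²z.
h_2 = -4xz + 4/3x - 4z + 64/3, LT = xz.

S(h_1,h_2): lcm = x²z. S = ⅓x² - xz - ⅔yz - z² + 16/3x + ⅓z - 14/3.
  reduce S modulo (h_1, h_2):
  remainder ⅓x² - ⅔yz - z² + 5x + 4/3z - 10 ≠ 0; add k_3 = ⅓x² - ⅔yz - z² + 5x + 4/3z - 10 to the basis.

S(h_1,k_3): lcm = x²z. S = 2yz² + 3z³ - 15xz - ⅔yz - 5z² + 91/3z - 14/3.
  reduce S modulo (h_1, h_2, k_3):
  remainder 2yz² + 3z³ - ⅔yz - 5z² - 5x + 136/3z - 254/3 ≠ 0; add k_4 = 2yz² + 3z³ - ⅔yz - 5z² - 5x + 136/3z - 254/3 to the basis.

The other S-polynomials (S(h_2,k_3), S(h_1,k_4), S(h_2,k_4), S(k_3,k_4)) all reduce to 0 modulo the current basis, so we have a Gröbner basis.
Inter-reduce: drop elements whose leading term is divisible by another's, tail-reduce, and make monic.
Reduced Gröbner basis: {yz² + 3/2z³ - ⅓yz - 5/2z² - 5/2x + 68/3z - 127/3, x² - 2yz - 3z² + 15x + 4z - 30, xz - ⅓x + z - 16/3}.

Same reduced basis, so the two generating sets span the same ideal.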